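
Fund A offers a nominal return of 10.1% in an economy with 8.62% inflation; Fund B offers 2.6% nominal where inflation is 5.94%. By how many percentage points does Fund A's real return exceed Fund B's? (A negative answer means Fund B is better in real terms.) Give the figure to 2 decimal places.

4.52

Fund A real return: 1.101/1.0862 − 1 = 1.363%.
Fund B real return: 1.026/1.0594 − 1 = -3.153%.
Difference: 1.363 − (-3.153) = 4.516 pp.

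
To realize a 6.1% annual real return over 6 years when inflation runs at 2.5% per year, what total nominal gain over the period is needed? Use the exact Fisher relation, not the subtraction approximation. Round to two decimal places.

65.44%

Required annual nominal rate: (1+6.1%)(1+2.5%) − 1 = 8.7525%.
Cumulative over 6 years: (1 + 0.087525)^6 − 1 ≈ 0.65438.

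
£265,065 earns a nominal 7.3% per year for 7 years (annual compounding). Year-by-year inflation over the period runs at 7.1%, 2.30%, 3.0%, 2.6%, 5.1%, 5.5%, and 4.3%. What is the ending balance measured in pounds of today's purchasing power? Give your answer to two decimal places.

Nominal value at maturity: £265,065 × (1 + 7.3%)^7 ≈ £434,060.67.
Price-level factor over 7 years: 1.071 × 1.0230 × 1.030 × 1.026 × 1.051 × 1.055 × 1.043 ≈ 1.3390265065.
Dividing the nominal maturity value by the price-level factor gives the value in today's money.

£324,161.37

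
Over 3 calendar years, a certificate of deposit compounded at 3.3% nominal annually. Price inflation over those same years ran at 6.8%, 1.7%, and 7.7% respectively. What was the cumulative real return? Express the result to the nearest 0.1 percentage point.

Cumulative inflation factor: 1.068 × 1.017 × 1.077 ≈ 1.16979.
Nominal growth factor: 1.10230. Real growth factor = 1.10230 / 1.16979 ≈ 0.94231.
Total real return ≈ -5.7692%.

-5.8%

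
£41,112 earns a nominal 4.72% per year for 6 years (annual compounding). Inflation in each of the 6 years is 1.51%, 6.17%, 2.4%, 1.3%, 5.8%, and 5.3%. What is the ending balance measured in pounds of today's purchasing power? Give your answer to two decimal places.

£43,532.37

Nominal value at maturity: £41,112 × (1 + 4.72%)^6 ≈ £54,218.36.
Price-level factor over 6 years: 1.0151 × 1.0617 × 1.024 × 1.013 × 1.058 × 1.053 ≈ 1.2454723373.
The maturity value deflated by that factor is the answer in today's purchasing power.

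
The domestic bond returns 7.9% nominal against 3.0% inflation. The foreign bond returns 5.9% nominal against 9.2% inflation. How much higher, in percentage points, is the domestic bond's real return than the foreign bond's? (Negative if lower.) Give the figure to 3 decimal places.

The domestic bond real return: 1.079/1.030 − 1 = 4.7573%.
The foreign bond real return: 1.059/1.092 − 1 = -3.0220%.
Difference: 4.7573 − (-3.0220) = 7.7793 pp.

7.779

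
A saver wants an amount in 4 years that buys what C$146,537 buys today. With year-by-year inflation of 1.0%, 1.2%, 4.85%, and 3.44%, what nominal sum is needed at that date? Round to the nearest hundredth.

Cumulative price-level factor: 1.010 × 1.012 × 1.0485 × 1.0344 ≈ 1.1085590530.
Multiplying C$146,537 by the price-level factor gives the future nominal sum.

C$162,444.92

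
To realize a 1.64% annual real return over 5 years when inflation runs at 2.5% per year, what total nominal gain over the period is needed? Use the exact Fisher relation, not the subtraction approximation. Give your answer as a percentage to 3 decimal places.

Required annual nominal rate: (1+1.64%)(1+2.5%) − 1 = 4.181%.
Cumulative over 5 years: (1 + 0.04181)^5 − 1 ≈ 0.22728.

22.728%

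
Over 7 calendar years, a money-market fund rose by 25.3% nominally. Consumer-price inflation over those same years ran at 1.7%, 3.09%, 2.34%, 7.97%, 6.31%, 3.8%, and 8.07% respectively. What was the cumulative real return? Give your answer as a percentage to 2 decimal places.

-9.30%

Cumulative inflation factor: 1.017 × 1.0309 × 1.0234 × 1.0797 × 1.0631 × 1.038 × 1.0807 ≈ 1.38154.
Nominal growth factor: 1.25300. Real growth factor = 1.25300 / 1.38154 ≈ 0.90696.
Total real return ≈ -9.3039%.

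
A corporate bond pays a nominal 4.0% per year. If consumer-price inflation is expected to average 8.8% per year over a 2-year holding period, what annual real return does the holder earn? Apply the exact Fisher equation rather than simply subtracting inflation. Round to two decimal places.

With constant rates the annual real return is the same each year: (1+4.0%)/(1+8.8%) − 1 = -0.04412.

-4.41%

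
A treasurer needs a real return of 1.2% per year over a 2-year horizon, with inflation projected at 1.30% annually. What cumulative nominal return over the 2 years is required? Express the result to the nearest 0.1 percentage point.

Required annual nominal rate: (1+1.2%)(1+1.30%) − 1 = 2.5156%.
Cumulative over 2 years: (1 + 0.025156)^2 − 1 ≈ 0.05094.

5.1%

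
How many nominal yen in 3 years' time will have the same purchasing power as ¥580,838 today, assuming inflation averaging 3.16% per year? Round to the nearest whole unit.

Cumulative price-level factor: (1+3.16%)^3 ≈ 1.0978272345.
Multiplying ¥580,838 by the price-level factor gives the future nominal sum.

¥637,660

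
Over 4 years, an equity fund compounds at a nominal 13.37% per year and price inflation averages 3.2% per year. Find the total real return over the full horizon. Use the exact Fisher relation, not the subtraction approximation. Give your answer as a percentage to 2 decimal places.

45.64%

The annual real rate is (1+13.37%)/(1+3.2%) − 1 = 9.8547%.
Compounded over 4 years: (1 + 0.098547)^4 − 1 ≈ 0.45638.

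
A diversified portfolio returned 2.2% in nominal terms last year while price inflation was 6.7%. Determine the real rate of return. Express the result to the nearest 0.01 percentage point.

-4.22%

Real return via the Fisher equation: (1 + 2.2%)/(1 + 6.7%) − 1 = 1.022/1.067 − 1 ≈ -0.04217.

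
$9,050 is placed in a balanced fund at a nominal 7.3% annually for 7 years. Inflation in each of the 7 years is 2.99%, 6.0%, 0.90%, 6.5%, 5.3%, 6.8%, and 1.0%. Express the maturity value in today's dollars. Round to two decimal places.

$11,122.03

Nominal value at maturity: $9,050 × (1 + 7.3%)^7 ≈ $14,819.95.
Price-level factor over 7 years: 1.0299 × 1.060 × 1.0090 × 1.065 × 1.053 × 1.068 × 1.010 ≈ 1.3324861238.
The maturity value deflated by that factor is the answer in today's purchasing power.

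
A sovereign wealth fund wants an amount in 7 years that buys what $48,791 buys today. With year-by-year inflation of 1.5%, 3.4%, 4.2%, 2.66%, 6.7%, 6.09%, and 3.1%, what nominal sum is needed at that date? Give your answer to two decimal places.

$63,928.25

Cumulative price-level factor: 1.015 × 1.034 × 1.042 × 1.0266 × 1.067 × 1.0609 × 1.031 ≈ 1.3102467587.
Multiplying $48,791 by the price-level factor gives the future nominal sum.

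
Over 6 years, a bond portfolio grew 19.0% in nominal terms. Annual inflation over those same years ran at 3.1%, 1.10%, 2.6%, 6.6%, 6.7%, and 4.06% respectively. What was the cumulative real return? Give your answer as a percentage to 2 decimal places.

-5.99%

Cumulative inflation factor: 1.031 × 1.0110 × 1.026 × 1.066 × 1.067 × 1.0406 ≈ 1.26579.
Nominal growth factor: 1.19000. Real growth factor = 1.19000 / 1.26579 ≈ 0.94012.
Total real return ≈ -5.9878%.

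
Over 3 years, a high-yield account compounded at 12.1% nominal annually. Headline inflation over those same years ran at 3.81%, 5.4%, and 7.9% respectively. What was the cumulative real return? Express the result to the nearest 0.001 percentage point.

Cumulative inflation factor: 1.0381 × 1.054 × 1.079 ≈ 1.18060.
Nominal growth factor: 1.40869. Real growth factor = 1.40869 / 1.18060 ≈ 1.19321.
Total real return ≈ 19.3206%.

19.321%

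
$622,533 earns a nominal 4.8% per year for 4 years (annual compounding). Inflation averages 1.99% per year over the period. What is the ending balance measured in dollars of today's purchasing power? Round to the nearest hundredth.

Nominal value at maturity: $622,533 × (1 + 4.8%)^4 ≈ $750,943.93.
Price-level factor over 4 years: (1 + 1.99%)^4 ≈ 1.0820077392.
The maturity value deflated by that factor is the answer in today's purchasing power.

$694,028.24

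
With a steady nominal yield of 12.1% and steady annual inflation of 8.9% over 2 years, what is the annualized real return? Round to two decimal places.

With constant rates the annual real return is the same each year: (1+12.1%)/(1+8.9%) − 1 = 0.02938.

2.94%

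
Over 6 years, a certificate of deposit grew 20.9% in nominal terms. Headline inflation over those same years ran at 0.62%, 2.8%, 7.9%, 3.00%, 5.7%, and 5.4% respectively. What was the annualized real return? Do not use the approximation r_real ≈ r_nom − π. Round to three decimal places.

-0.956%

Cumulative inflation factor: 1.0062 × 1.028 × 1.079 × 1.0300 × 1.057 × 1.054 ≈ 1.28071.
Nominal growth factor: 1.20900. Real growth factor = 1.20900 / 1.28071 ≈ 0.94401.
Annualized: 0.94401^(1/6) − 1 ≈ -0.00956.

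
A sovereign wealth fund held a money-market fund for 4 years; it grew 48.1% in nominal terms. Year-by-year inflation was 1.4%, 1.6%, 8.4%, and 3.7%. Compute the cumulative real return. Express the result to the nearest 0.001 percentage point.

Cumulative inflation factor: 1.014 × 1.016 × 1.084 × 1.037 ≈ 1.15808.
Nominal growth factor: 1.48100. Real growth factor = 1.48100 / 1.15808 ≈ 1.27884.
Total real return ≈ 27.8837%.

27.884%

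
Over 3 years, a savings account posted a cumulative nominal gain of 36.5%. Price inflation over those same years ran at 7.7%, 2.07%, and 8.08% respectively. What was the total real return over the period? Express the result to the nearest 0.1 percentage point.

Cumulative inflation factor: 1.077 × 1.0207 × 1.0808 ≈ 1.18812.
Nominal growth factor: 1.36500. Real growth factor = 1.36500 / 1.18812 ≈ 1.14888.
Total real return ≈ 14.8877%.

14.9%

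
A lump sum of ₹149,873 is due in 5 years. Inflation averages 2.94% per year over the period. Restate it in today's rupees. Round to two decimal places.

₹129,658.97

Price-level factor over 5 years: (1 + 2.94%)^5 ≈ 1.1559014794.
Purchasing power today: ₹149,873 divided by that factor.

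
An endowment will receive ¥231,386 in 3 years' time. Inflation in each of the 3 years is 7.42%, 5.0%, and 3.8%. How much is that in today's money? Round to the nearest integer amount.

Price-level factor over 3 years: 1.0742 × 1.050 × 1.038 = 1.17077058.
Purchasing power today: ¥231,386 divided by that factor.

¥197,636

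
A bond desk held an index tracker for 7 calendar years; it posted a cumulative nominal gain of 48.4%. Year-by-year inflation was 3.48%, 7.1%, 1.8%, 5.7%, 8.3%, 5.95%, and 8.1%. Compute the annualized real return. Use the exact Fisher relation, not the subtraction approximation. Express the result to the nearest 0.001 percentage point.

Cumulative inflation factor: 1.0348 × 1.071 × 1.018 × 1.057 × 1.083 × 1.0595 × 1.081 ≈ 1.47919.
Nominal growth factor: 1.48400. Real growth factor = 1.48400 / 1.47919 ≈ 1.00325.
Annualized: 1.00325^(1/7) − 1 ≈ 0.00046.

0.046%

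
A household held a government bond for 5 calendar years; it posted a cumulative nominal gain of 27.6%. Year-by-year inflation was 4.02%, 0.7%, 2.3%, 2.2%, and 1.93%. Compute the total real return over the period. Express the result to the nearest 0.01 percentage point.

Cumulative inflation factor: 1.0402 × 1.007 × 1.023 × 1.022 × 1.0193 ≈ 1.11628.
Nominal growth factor: 1.27600. Real growth factor = 1.27600 / 1.11628 ≈ 1.14308.
Total real return ≈ 14.3078%.

14.31%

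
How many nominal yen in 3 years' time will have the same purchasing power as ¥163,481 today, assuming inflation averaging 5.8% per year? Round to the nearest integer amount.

¥193,608

Cumulative price-level factor: (1+5.8%)^3 = 1.184287112.
The nominal amount required is ¥163,481 scaled up by that factor.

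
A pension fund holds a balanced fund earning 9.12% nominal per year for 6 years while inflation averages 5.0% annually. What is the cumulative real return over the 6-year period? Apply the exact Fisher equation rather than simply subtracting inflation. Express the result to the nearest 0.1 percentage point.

26.0%

The annual real rate is (1+9.12%)/(1+5.0%) − 1 = 3.9238%.
Compounded over 6 years: (1 + 0.039238)^6 − 1 ≈ 0.25977.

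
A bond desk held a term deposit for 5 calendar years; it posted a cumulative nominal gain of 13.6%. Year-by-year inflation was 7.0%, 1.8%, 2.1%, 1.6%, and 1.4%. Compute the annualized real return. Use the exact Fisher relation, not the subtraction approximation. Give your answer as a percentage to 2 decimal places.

-0.17%

Cumulative inflation factor: 1.070 × 1.018 × 1.021 × 1.016 × 1.014 ≈ 1.14575.
Nominal growth factor: 1.13600. Real growth factor = 1.13600 / 1.14575 ≈ 0.99149.
Annualized: 0.99149^(1/5) − 1 ≈ -0.00171.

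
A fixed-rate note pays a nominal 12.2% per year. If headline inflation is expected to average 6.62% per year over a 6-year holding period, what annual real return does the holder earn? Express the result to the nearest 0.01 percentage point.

5.23%

With constant rates the annual real return is the same each year: (1+12.2%)/(1+6.62%) − 1 = 0.05234.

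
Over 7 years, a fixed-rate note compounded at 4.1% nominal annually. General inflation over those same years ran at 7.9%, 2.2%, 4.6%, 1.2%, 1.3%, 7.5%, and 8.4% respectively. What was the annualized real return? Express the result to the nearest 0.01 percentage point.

-0.56%

Cumulative inflation factor: 1.079 × 1.022 × 1.046 × 1.012 × 1.013 × 1.075 × 1.084 ≈ 1.37794.
Nominal growth factor: 1.32481. Real growth factor = 1.32481 / 1.37794 ≈ 0.96144.
Annualized: 0.96144^(1/7) − 1 ≈ -0.00560.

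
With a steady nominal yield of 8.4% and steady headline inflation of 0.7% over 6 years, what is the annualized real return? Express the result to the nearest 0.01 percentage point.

With constant rates the annual real return is the same each year: (1+8.4%)/(1+0.7%) − 1 = 0.07646.

7.65%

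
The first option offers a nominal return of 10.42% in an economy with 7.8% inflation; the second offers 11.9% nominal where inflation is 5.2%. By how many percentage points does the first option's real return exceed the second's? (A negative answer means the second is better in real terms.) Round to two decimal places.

-3.94

The first option real return: 1.1042/1.078 − 1 = 2.430%.
The second real return: 1.119/1.052 − 1 = 6.369%.
Difference: 2.430 − 6.369 = -3.939 pp.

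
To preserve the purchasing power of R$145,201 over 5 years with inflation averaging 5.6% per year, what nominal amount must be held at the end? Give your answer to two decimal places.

Cumulative price-level factor: (1+5.6%)^5 ≈ 1.3131658832.
Multiplying R$145,201 by the price-level factor gives the future nominal sum.

R$190,673.00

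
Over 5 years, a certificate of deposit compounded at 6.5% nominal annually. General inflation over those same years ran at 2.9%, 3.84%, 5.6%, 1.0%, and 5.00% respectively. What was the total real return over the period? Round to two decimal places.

14.50%

Cumulative inflation factor: 1.029 × 1.0384 × 1.056 × 1.010 × 1.0500 ≈ 1.19662.
Nominal growth factor: 1.37009. Real growth factor = 1.37009 / 1.19662 ≈ 1.14497.
Total real return ≈ 14.4968%.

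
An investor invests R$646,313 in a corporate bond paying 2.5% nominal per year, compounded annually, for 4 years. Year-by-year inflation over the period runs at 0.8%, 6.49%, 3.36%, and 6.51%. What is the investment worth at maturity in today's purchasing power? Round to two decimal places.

R$603,706.86

Nominal value at maturity: R$646,313 × (1 + 2.5%)^4 ≈ R$713,408.62.
Price-level factor over 4 years: 1.008 × 1.0649 × 1.0336 × 1.0651 ≈ 1.1817136293.
The maturity value deflated by that factor is the answer in today's purchasing power.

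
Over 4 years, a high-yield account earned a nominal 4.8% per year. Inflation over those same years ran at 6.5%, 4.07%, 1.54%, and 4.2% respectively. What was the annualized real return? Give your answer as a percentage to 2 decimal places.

Cumulative inflation factor: 1.065 × 1.0407 × 1.0154 × 1.042 ≈ 1.17268.
Nominal growth factor: 1.20627. Real growth factor = 1.20627 / 1.17268 ≈ 1.02864.
Annualized: 1.02864^(1/4) − 1 ≈ 0.00709.

0.71%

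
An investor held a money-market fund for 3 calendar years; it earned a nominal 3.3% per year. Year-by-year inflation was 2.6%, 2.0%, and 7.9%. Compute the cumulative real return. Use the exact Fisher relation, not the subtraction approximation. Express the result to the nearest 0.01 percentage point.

-2.38%

Cumulative inflation factor: 1.026 × 1.020 × 1.079 ≈ 1.12920.
Nominal growth factor: 1.10230. Real growth factor = 1.10230 / 1.12920 ≈ 0.97618.
Total real return ≈ -2.3815%.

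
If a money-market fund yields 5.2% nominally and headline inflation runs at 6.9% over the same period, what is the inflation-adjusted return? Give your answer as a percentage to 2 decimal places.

-1.59%

Real return via the Fisher equation: (1 + 5.2%)/(1 + 6.9%) − 1 = 1.052/1.069 − 1 ≈ -0.01590.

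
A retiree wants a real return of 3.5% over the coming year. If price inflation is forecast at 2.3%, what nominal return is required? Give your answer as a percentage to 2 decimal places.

By the Fisher equation, 1 + r_nom = (1 + 3.5%)(1 + 2.3%) = 1.035 × 1.023 = 1.058805.
So r_nom = 5.8805%.

5.88%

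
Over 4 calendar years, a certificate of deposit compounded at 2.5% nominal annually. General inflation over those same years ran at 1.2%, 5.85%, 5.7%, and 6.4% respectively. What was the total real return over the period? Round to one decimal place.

-8.4%

Cumulative inflation factor: 1.012 × 1.0585 × 1.057 × 1.064 ≈ 1.20473.
Nominal growth factor: 1.10381. Real growth factor = 1.10381 / 1.20473 ≈ 0.91624.
Total real return ≈ -8.3764%.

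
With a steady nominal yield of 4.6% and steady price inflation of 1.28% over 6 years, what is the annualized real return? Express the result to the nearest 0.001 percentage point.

3.278%

With constant rates the annual real return is the same each year: (1+4.6%)/(1+1.28%) − 1 = 0.03278.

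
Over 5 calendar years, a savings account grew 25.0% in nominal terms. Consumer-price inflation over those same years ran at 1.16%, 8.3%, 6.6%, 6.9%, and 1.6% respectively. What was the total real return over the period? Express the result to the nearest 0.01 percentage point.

-1.45%

Cumulative inflation factor: 1.0116 × 1.083 × 1.066 × 1.069 × 1.016 ≈ 1.26843.
Nominal growth factor: 1.25000. Real growth factor = 1.25000 / 1.26843 ≈ 0.98547.
Total real return ≈ -1.4528%.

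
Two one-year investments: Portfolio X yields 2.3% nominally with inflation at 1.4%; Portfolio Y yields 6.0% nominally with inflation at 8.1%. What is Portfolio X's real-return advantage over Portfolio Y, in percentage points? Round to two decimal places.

Portfolio X real return: 1.023/1.014 − 1 = 0.888%.
Portfolio Y real return: 1.060/1.081 − 1 = -1.943%.
Difference: 0.888 − (-1.943) = 2.831 pp.

2.83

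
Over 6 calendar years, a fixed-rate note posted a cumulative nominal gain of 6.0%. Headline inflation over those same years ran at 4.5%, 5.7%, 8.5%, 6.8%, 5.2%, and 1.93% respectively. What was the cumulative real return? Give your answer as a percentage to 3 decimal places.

Cumulative inflation factor: 1.045 × 1.057 × 1.085 × 1.068 × 1.052 × 1.0193 ≈ 1.37249.
Nominal growth factor: 1.06000. Real growth factor = 1.06000 / 1.37249 ≈ 0.77232.
Total real return ≈ -22.7683%.

-22.768%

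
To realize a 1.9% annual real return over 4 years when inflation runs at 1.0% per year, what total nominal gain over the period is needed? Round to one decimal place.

Required annual nominal rate: (1+1.9%)(1+1.0%) − 1 = 2.919%.
Cumulative over 4 years: (1 + 0.02919)^4 − 1 ≈ 0.12197.

12.2%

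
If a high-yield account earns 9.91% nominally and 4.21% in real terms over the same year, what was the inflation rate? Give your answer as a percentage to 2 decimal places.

From (1+r_nom) = (1+r_real)(1+π), we get 1+π = (1 + 9.91%)/(1 + 4.21%) = 1.0991/1.0421 ≈ 1.05470.
So π ≈ 5.4697%.

5.47%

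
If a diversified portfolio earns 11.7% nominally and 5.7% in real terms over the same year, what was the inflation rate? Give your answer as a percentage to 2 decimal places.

5.68%

From (1+r_nom) = (1+r_real)(1+π), we get 1+π = (1 + 11.7%)/(1 + 5.7%) = 1.117/1.057 ≈ 1.05676.
So π ≈ 5.6764%.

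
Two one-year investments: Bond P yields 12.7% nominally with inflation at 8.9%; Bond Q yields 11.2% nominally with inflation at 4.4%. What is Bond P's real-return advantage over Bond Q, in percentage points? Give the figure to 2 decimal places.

-3.02

Bond P real return: 1.127/1.089 − 1 = 3.489%.
Bond Q real return: 1.112/1.044 − 1 = 6.513%.
Difference: 3.489 − 6.513 = -3.024 pp.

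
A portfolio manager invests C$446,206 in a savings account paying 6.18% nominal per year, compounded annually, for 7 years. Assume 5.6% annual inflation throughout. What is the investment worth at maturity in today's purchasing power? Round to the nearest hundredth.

Nominal value at maturity: C$446,206 × (1 + 6.18%)^7 ≈ C$678,944.78.
Price-level factor over 7 years: (1 + 5.6%)^7 ≈ 1.4643585503.
Dividing the nominal maturity value by the price-level factor gives the value in today's money.

C$463,646.54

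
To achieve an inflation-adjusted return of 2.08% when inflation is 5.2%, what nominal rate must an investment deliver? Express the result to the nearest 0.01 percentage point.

By the Fisher equation, 1 + r_nom = (1 + 2.08%)(1 + 5.2%) = 1.0208 × 1.052 = 1.0738816.
So r_nom = 7.38816%.

7.39%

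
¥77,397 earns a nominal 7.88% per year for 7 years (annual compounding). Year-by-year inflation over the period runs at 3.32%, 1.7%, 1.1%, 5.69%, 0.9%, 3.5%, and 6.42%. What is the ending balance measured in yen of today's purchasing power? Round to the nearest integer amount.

¥105,479

Nominal value at maturity: ¥77,397 × (1 + 7.88%)^7 ≈ ¥131,617.
Price-level factor over 7 years: 1.0332 × 1.017 × 1.011 × 1.0569 × 1.009 × 1.035 × 1.0642 ≈ 1.2478005552.
The maturity value deflated by that factor is the answer in today's purchasing power.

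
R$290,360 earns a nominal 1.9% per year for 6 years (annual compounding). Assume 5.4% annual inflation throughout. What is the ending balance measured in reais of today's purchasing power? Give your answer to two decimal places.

Nominal value at maturity: R$290,360 × (1 + 1.9%)^6 ≈ R$325,073.74.
Price-level factor over 6 years: (1 + 5.4%)^6 ≈ 1.3710196056.
The maturity value deflated by that factor is the answer in today's purchasing power.

R$237,103.64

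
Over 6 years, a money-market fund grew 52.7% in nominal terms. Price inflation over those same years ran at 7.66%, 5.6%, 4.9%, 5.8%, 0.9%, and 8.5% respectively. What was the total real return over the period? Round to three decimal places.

Cumulative inflation factor: 1.0766 × 1.056 × 1.049 × 1.058 × 1.009 × 1.085 ≈ 1.38134.
Nominal growth factor: 1.52700. Real growth factor = 1.52700 / 1.38134 ≈ 1.10545.
Total real return ≈ 10.5449%.

10.545%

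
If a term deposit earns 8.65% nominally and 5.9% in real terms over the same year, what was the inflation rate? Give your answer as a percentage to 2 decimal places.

2.60%

From (1+r_nom) = (1+r_real)(1+π), we get 1+π = (1 + 8.65%)/(1 + 5.9%) = 1.0865/1.059 ≈ 1.02597.
So π ≈ 2.5968%.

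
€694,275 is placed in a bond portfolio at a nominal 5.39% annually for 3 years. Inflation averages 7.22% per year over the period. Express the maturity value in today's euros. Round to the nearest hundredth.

€659,329.23

Nominal value at maturity: €694,275 × (1 + 5.39%)^3 ≈ €812,699.03.
Price-level factor over 3 years: (1 + 7.22%)^3 ≈ 1.2326148870.
Dividing the nominal maturity value by the price-level factor gives the value in today's money.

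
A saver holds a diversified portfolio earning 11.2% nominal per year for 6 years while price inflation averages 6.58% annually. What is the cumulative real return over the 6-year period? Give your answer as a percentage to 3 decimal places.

The annual real rate is (1+11.2%)/(1+6.58%) − 1 = 4.3348%.
Compounded over 6 years: (1 + 0.043348)^6 − 1 ≈ 0.28995.

28.995%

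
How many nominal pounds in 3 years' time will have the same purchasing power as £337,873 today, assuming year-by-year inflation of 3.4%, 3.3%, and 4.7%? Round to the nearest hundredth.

£377,851.39

Cumulative price-level factor: 1.034 × 1.033 × 1.047 = 1.118323734.
Multiplying £337,873 by the price-level factor gives the future nominal sum.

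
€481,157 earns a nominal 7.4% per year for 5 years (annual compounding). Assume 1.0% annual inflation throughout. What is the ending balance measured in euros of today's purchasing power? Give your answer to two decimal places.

€654,186.15

Nominal value at maturity: €481,157 × (1 + 7.4%)^5 ≈ €687,556.22.
Price-level factor over 5 years: (1 + 1.0%)^5 = 1.0510100501.
Dividing the nominal maturity value by the price-level factor gives the value in today's money.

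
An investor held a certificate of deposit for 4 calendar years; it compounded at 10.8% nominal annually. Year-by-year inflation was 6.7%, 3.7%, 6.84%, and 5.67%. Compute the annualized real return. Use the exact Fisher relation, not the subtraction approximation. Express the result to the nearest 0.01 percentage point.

Cumulative inflation factor: 1.067 × 1.037 × 1.0684 × 1.0567 ≈ 1.24919.
Nominal growth factor: 1.50716. Real growth factor = 1.50716 / 1.24919 ≈ 1.20651.
Annualized: 1.20651^(1/4) − 1 ≈ 0.04805.

4.81%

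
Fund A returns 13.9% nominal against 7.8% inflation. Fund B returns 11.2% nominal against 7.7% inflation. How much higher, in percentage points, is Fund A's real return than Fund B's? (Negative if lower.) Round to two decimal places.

2.41

Fund A real return: 1.139/1.078 − 1 = 5.659%.
Fund B real return: 1.112/1.077 − 1 = 3.250%.
Difference: 5.659 − 3.250 = 2.409 pp.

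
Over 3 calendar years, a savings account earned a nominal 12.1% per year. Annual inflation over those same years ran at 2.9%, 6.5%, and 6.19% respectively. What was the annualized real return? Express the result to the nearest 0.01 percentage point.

Cumulative inflation factor: 1.029 × 1.065 × 1.0619 ≈ 1.16372.
Nominal growth factor: 1.40869. Real growth factor = 1.40869 / 1.16372 ≈ 1.21051.
Annualized: 1.21051^(1/3) − 1 ≈ 0.06575.

6.58%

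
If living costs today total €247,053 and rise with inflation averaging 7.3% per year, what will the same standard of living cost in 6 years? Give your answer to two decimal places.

€377,040.90

Cumulative price-level factor: (1+7.3%)^6 ≈ 1.5261539034.
The nominal amount required is €247,053 scaled up by that factor.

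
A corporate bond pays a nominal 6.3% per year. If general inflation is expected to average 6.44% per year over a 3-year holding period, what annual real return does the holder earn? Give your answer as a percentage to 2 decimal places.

-0.13%

With constant rates the annual real return is the same each year: (1+6.3%)/(1+6.44%) − 1 = -0.00132.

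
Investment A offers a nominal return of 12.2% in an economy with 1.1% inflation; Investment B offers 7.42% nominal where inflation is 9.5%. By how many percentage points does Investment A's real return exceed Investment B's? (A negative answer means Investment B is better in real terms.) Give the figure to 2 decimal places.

12.88

Investment A real return: 1.122/1.011 − 1 = 10.979%.
Investment B real return: 1.0742/1.095 − 1 = -1.900%.
Difference: 10.979 − (-1.900) = 12.879 pp.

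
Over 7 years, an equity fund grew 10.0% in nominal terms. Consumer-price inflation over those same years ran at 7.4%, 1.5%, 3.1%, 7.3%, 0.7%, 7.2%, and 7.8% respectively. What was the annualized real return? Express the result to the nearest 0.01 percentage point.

Cumulative inflation factor: 1.074 × 1.015 × 1.031 × 1.073 × 1.007 × 1.072 × 1.078 ≈ 1.40337.
Nominal growth factor: 1.10000. Real growth factor = 1.10000 / 1.40337 ≈ 0.78383.
Annualized: 0.78383^(1/7) − 1 ≈ -0.03420.

-3.42%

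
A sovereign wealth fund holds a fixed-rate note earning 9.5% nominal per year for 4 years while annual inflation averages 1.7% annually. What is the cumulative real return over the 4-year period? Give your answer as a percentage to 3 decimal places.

The annual real rate is (1+9.5%)/(1+1.7%) − 1 = 7.6696%.
Compounded over 4 years: (1 + 0.076696)^4 − 1 ≈ 0.34392.

34.392%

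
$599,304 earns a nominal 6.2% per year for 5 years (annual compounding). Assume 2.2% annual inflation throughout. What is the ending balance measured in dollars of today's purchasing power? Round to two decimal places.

$726,131.51

Nominal value at maturity: $599,304 × (1 + 6.2%)^5 ≈ $809,598.62.
Price-level factor over 5 years: (1 + 2.2%)^5 ≈ 1.1149476564.
Dividing the nominal maturity value by the price-level factor gives the value in today's money.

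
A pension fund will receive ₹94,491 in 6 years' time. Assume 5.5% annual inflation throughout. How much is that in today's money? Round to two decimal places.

Price-level factor over 6 years: (1 + 5.5%)^6 ≈ 1.3788428068.
Purchasing power today: ₹94,491 divided by that factor.

₹68,529.20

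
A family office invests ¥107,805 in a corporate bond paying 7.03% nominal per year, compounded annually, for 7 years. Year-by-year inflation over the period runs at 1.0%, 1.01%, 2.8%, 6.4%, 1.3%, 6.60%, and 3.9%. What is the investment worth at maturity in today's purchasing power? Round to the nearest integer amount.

¥138,540

Nominal value at maturity: ¥107,805 × (1 + 7.03%)^7 ≈ ¥173,451.
Price-level factor over 7 years: 1.010 × 1.0101 × 1.028 × 1.064 × 1.013 × 1.0660 × 1.039 ≈ 1.2519952613.
The maturity value deflated by that factor is the answer in today's purchasing power.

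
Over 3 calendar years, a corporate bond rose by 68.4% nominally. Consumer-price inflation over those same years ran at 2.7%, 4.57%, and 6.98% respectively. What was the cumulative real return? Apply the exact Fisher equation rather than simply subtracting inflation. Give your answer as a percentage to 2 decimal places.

Cumulative inflation factor: 1.027 × 1.0457 × 1.0698 ≈ 1.14889.
Nominal growth factor: 1.68400. Real growth factor = 1.68400 / 1.14889 ≈ 1.46576.
Total real return ≈ 46.5757%.

46.58%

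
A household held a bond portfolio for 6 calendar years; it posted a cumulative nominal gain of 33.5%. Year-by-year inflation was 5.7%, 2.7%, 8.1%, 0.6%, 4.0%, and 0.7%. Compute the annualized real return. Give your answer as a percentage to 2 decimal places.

Cumulative inflation factor: 1.057 × 1.027 × 1.081 × 1.006 × 1.040 × 1.007 ≈ 1.23632.
Nominal growth factor: 1.33500. Real growth factor = 1.33500 / 1.23632 ≈ 1.07981.
Annualized: 1.07981^(1/6) − 1 ≈ 0.01288.

1.29%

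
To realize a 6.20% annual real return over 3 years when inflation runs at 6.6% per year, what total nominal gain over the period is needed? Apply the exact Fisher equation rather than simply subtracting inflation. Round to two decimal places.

45.09%

Required annual nominal rate: (1+6.20%)(1+6.6%) − 1 = 13.2092%.
Cumulative over 3 years: (1 + 0.132092)^3 − 1 ≈ 0.45093.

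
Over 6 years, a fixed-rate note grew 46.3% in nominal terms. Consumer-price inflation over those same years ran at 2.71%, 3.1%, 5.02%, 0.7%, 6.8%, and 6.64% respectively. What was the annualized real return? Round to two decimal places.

Cumulative inflation factor: 1.0271 × 1.031 × 1.0502 × 1.007 × 1.068 × 1.0664 ≈ 1.27545.
Nominal growth factor: 1.46300. Real growth factor = 1.46300 / 1.27545 ≈ 1.14704.
Annualized: 1.14704^(1/6) − 1 ≈ 0.02313.

2.31%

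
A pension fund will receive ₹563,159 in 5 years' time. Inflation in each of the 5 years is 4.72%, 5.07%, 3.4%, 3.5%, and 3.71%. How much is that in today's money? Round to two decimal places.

Price-level factor over 5 years: 1.0472 × 1.0507 × 1.034 × 1.035 × 1.0371 ≈ 1.2212086973.
Purchasing power today: ₹563,159 divided by that factor.

₹461,148.86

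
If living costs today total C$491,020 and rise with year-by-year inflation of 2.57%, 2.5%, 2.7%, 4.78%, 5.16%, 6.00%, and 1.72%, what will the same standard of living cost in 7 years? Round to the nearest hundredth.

C$629,875.96

Cumulative price-level factor: 1.0257 × 1.025 × 1.027 × 1.0478 × 1.0516 × 1.0600 × 1.0172 ≈ 1.2827908480.
The nominal amount required is C$491,020 scaled up by that factor.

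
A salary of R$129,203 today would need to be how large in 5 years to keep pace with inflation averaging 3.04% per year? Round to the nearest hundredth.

R$150,072.75

Cumulative price-level factor: (1+3.04%)^5 ≈ 1.1615268410.
The nominal amount required is R$129,203 scaled up by that factor.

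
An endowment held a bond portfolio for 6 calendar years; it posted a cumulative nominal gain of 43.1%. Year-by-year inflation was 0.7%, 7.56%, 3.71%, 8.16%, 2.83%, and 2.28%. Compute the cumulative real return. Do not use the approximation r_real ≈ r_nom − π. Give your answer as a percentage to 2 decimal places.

Cumulative inflation factor: 1.007 × 1.0756 × 1.0371 × 1.0816 × 1.0283 × 1.0228 ≈ 1.27784.
Nominal growth factor: 1.43100. Real growth factor = 1.43100 / 1.27784 ≈ 1.11985.
Total real return ≈ 11.9854%.

11.99%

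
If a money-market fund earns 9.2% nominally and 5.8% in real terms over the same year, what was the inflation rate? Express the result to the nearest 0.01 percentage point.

3.21%

From (1+r_nom) = (1+r_real)(1+π), we get 1+π = (1 + 9.2%)/(1 + 5.8%) = 1.092/1.058 ≈ 1.03214.
So π ≈ 3.2136%.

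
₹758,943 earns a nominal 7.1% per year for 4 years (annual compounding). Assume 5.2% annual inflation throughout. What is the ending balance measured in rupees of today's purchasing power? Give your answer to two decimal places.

₹815,274.92

Nominal value at maturity: ₹758,943 × (1 + 7.1%)^4 ≈ ₹998,543.62.
Price-level factor over 4 years: (1 + 5.2%)^4 ≈ 1.2247937436.
The maturity value deflated by that factor is the answer in today's purchasing power.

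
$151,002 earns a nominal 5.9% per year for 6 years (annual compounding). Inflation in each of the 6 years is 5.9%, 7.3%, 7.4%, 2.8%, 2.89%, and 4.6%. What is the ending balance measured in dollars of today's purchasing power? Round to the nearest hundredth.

$157,746.79

Nominal value at maturity: $151,002 × (1 + 5.9%)^6 ≈ $212,989.63.
Price-level factor over 6 years: 1.059 × 1.073 × 1.074 × 1.028 × 1.0289 × 1.046 ≈ 1.3501994597.
The maturity value deflated by that factor is the answer in today's purchasing power.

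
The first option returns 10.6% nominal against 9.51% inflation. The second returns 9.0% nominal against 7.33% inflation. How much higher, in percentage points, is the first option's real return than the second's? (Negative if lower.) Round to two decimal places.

The first option real return: 1.106/1.0951 − 1 = 0.995%.
The second real return: 1.090/1.0733 − 1 = 1.556%.
Difference: 0.995 − 1.556 = -0.561 pp.

-0.56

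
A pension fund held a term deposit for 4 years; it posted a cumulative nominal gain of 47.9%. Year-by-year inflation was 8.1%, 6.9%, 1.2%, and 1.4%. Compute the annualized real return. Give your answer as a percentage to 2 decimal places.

5.68%

Cumulative inflation factor: 1.081 × 1.069 × 1.012 × 1.014 ≈ 1.18583.
Nominal growth factor: 1.47900. Real growth factor = 1.47900 / 1.18583 ≈ 1.24723.
Annualized: 1.24723^(1/4) − 1 ≈ 0.05678.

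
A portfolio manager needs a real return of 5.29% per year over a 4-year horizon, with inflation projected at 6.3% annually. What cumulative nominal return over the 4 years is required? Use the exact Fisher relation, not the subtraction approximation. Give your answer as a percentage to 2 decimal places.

Required annual nominal rate: (1+5.29%)(1+6.3%) − 1 = 11.92327%.
Cumulative over 4 years: (1 + 0.1192327)^4 − 1 ≈ 0.56921.

56.92%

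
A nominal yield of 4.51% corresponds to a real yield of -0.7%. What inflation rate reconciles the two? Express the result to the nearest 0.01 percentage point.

From (1+r_nom) = (1+r_real)(1+π), we get 1+π = (1 + 4.51%)/(1 − 0.7%) = 1.0451/0.993 ≈ 1.05247.
So π ≈ 5.2467%.

5.25%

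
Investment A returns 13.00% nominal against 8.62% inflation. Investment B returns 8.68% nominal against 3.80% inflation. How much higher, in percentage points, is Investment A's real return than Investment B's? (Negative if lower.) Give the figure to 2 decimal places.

-0.67

Investment A real return: 1.1300/1.0862 − 1 = 4.032%.
Investment B real return: 1.0868/1.0380 − 1 = 4.701%.
Difference: 4.032 − 4.701 = -0.669 pp.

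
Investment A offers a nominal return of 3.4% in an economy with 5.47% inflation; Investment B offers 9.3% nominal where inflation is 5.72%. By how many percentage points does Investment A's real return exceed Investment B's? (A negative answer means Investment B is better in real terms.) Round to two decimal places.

-5.35

Investment A real return: 1.034/1.0547 − 1 = -1.963%.
Investment B real return: 1.093/1.0572 − 1 = 3.386%.
Difference: -1.963 − 3.386 = -5.349 pp.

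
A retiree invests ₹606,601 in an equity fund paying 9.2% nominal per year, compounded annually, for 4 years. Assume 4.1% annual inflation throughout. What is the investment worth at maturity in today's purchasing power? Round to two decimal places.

Nominal value at maturity: ₹606,601 × (1 + 9.2%)^4 ≈ ₹862,568.66.
Price-level factor over 4 years: (1 + 4.1%)^4 ≈ 1.1743645098.
The maturity value deflated by that factor is the answer in today's purchasing power.

₹734,498.24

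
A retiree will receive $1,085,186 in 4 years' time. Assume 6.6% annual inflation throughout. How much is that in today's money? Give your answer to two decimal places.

Price-level factor over 4 years: (1 + 6.6%)^4 ≈ 1.2913049587.
Purchasing power today: $1,085,186 divided by that factor.

$840,379.33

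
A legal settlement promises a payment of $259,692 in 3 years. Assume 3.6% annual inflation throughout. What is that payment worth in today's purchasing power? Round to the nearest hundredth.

$233,549.70

Price-level factor over 3 years: (1 + 3.6%)^3 = 1.111934656.
Purchasing power today: $259,692 divided by that factor.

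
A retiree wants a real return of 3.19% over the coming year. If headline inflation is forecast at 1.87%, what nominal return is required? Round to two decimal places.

By the Fisher equation, 1 + r_nom = (1 + 3.19%)(1 + 1.87%) = 1.0319 × 1.0187 = 1.05119653.
So r_nom = 5.119653%.

5.12%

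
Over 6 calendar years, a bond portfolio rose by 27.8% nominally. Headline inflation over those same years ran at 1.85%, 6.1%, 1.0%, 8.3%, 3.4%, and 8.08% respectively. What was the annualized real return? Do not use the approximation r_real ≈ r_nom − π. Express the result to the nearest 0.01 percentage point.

Cumulative inflation factor: 1.0185 × 1.061 × 1.010 × 1.083 × 1.034 × 1.0808 ≈ 1.32097.
Nominal growth factor: 1.27800. Real growth factor = 1.27800 / 1.32097 ≈ 0.96747.
Annualized: 0.96747^(1/6) − 1 ≈ -0.00550.

-0.55%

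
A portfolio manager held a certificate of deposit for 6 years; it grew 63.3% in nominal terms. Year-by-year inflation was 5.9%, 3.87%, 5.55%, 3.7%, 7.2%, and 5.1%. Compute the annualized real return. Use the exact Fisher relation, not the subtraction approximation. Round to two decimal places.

3.14%

Cumulative inflation factor: 1.059 × 1.0387 × 1.0555 × 1.037 × 1.072 × 1.051 ≈ 1.35650.
Nominal growth factor: 1.63300. Real growth factor = 1.63300 / 1.35650 ≈ 1.20383.
Annualized: 1.20383^(1/6) − 1 ≈ 0.03140.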